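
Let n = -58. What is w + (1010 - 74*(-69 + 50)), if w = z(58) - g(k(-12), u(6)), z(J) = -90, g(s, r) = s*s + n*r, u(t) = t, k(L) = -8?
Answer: 2610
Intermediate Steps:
g(s, r) = s² - 58*r (g(s, r) = s*s - 58*r = s² - 58*r)
w = 194 (w = -90 - ((-8)² - 58*6) = -90 - (64 - 348) = -90 - 1*(-284) = -90 + 284 = 194)
w + (1010 - 74*(-69 + 50)) = 194 + (1010 - 74*(-69 + 50)) = 194 + (1010 - 74*(-19)) = 194 + (1010 - 1*(-1406)) = 194 + (1010 + 1406) = 194 + 2416 = 2610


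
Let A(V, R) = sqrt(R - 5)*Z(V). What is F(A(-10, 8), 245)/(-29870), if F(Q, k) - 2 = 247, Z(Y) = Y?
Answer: -249/29870 ≈ -0.0083361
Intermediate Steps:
A(V, R) = V*sqrt(-5 + R) (A(V, R) = sqrt(R - 5)*V = sqrt(-5 + R)*V = V*sqrt(-5 + R))
F(Q, k) = 249 (F(Q, k) = 2 + 247 = 249)
F(A(-10, 8), 245)/(-29870) = 249/(-29870) = 249*(-1/29870) = -249/29870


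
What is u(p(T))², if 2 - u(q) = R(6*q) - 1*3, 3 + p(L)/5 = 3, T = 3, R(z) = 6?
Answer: 1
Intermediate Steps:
p(L) = 0 (p(L) = -15 + 5*3 = -15 + 15 = 0)
u(q) = -1 (u(q) = 2 - (6 - 1*3) = 2 - (6 - 3) = 2 - 1*3 = 2 - 3 = -1)
u(p(T))² = (-1)² = 1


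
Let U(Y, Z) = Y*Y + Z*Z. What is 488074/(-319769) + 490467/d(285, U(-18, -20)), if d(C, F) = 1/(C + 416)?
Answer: 109942135140149/319769 ≈ 3.4382e+8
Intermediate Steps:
U(Y, Z) = Y**2 + Z**2
d(C, F) = 1/(416 + C)
488074/(-319769) + 490467/d(285, U(-18, -20)) = 488074/(-319769) + 490467/(1/(416 + 285)) = 488074*(-1/319769) + 490467/(1/701) = -488074/319769 + 490467/(1/701) = -488074/319769 + 490467*701 = -488074/319769 + 343817367 = 109942135140149/319769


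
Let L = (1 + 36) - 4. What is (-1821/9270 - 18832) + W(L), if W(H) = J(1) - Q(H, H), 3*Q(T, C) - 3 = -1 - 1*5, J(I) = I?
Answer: -58185307/3090 ≈ -18830.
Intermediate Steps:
Q(T, C) = -1 (Q(T, C) = 1 + (-1 - 1*5)/3 = 1 + (-1 - 5)/3 = 1 + (⅓)*(-6) = 1 - 2 = -1)
L = 33 (L = 37 - 4 = 33)
W(H) = 2 (W(H) = 1 - 1*(-1) = 1 + 1 = 2)
(-1821/9270 - 18832) + W(L) = (-1821/9270 - 18832) + 2 = (-1821*1/9270 - 18832) + 2 = (-607/3090 - 18832) + 2 = -58191487/3090 + 2 = -58185307/3090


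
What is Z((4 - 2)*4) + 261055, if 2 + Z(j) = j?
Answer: 261061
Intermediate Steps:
Z(j) = -2 + j
Z((4 - 2)*4) + 261055 = (-2 + (4 - 2)*4) + 261055 = (-2 + 2*4) + 261055 = (-2 + 8) + 261055 = 6 + 261055 = 261061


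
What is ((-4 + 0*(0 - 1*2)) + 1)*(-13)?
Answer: 39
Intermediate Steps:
((-4 + 0*(0 - 1*2)) + 1)*(-13) = ((-4 + 0*(0 - 2)) + 1)*(-13) = ((-4 + 0*(-2)) + 1)*(-13) = ((-4 + 0) + 1)*(-13) = (-4 + 1)*(-13) = -3*(-13) = 39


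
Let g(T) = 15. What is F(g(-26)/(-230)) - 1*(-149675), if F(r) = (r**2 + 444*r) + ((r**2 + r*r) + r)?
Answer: 316650917/2116 ≈ 1.4965e+5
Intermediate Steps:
F(r) = 3*r**2 + 445*r (F(r) = (r**2 + 444*r) + ((r**2 + r**2) + r) = (r**2 + 444*r) + (2*r**2 + r) = (r**2 + 444*r) + (r + 2*r**2) = 3*r**2 + 445*r)
F(g(-26)/(-230)) - 1*(-149675) = (15/(-230))*(445 + 3*(15/(-230))) - 1*(-149675) = (15*(-1/230))*(445 + 3*(15*(-1/230))) + 149675 = -3*(445 + 3*(-3/46))/46 + 149675 = -3*(445 - 9/46)/46 + 149675 = -3/46*20461/46 + 149675 = -61383/2116 + 149675 = 316650917/2116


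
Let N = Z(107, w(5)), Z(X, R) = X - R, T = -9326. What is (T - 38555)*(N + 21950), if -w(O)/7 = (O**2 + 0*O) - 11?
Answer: -1060803555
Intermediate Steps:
w(O) = 77 - 7*O**2 (w(O) = -7*((O**2 + 0*O) - 11) = -7*((O**2 + 0) - 11) = -7*(O**2 - 11) = -7*(-11 + O**2) = 77 - 7*O**2)
N = 205 (N = 107 - (77 - 7*5**2) = 107 - (77 - 7*25) = 107 - (77 - 175) = 107 - 1*(-98) = 107 + 98 = 205)
(T - 38555)*(N + 21950) = (-9326 - 38555)*(205 + 21950) = -47881*22155 = -1060803555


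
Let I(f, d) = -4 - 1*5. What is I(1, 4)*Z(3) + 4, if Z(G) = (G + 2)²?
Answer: -221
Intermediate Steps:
Z(G) = (2 + G)²
I(f, d) = -9 (I(f, d) = -4 - 5 = -9)
I(1, 4)*Z(3) + 4 = -9*(2 + 3)² + 4 = -9*5² + 4 = -9*25 + 4 = -225 + 4 = -221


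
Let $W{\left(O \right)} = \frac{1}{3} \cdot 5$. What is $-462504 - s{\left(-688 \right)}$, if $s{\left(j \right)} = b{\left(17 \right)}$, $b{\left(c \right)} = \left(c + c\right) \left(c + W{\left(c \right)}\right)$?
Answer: $- \frac{1389416}{3} \approx -4.6314 \cdot 10^{5}$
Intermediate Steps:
$W{\left(O \right)} = \frac{5}{3}$ ($W{\left(O \right)} = \frac{1}{3} \cdot 5 = \frac{5}{3}$)
$b{\left(c \right)} = 2 c \left(\frac{5}{3} + c\right)$ ($b{\left(c \right)} = \left(c + c\right) \left(c + \frac{5}{3}\right) = 2 c \left(\frac{5}{3} + c\right)$)
$s{\left(j \right)} = \frac{1904}{3}$ ($s{\left(j \right)} = \frac{2}{3} \cdot 17 \left(5 + 3 \cdot 17\right) = \frac{2}{3} \cdot 17 \left(5 + 51\right) = \frac{2}{3} \cdot 17 \cdot 56 = \frac{1904}{3}$)
$-462504 - s{\left(-688 \right)} = -462504 - \frac{1904}{3} = - \frac{1389416}{3}$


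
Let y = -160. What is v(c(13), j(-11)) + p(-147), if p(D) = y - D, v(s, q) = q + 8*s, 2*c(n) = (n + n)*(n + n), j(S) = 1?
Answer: 2692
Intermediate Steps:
c(n) = 2*n² (c(n) = ((n + n)*(n + n))/2 = ((2*n)*(2*n))/2 = (4*n²)/2 = 2*n²)
p(D) = -160 - D
v(c(13), j(-11)) + p(-147) = (1 + 8*(2*13²)) + (-160 - 1*(-147)) = (1 + 8*(2*169)) + (-160 + 147) = (1 + 8*338) - 13 = (1 + 2704) - 13 = 2705 - 13 = 2692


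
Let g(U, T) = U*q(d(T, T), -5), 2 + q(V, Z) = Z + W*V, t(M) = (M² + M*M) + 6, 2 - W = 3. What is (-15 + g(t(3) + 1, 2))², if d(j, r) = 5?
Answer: 99225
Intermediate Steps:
W = -1 (W = 2 - 1*3 = 2 - 3 = -1)
t(M) = 6 + 2*M² (t(M) = (M² + M²) + 6 = 2*M² + 6 = 6 + 2*M²)
q(V, Z) = -2 + Z - V (q(V, Z) = -2 + (Z - V) = -2 + Z - V)
g(U, T) = -12*U (g(U, T) = U*(-2 - 5 - 1*5) = U*(-2 - 5 - 5) = U*(-12) = -12*U)
(-15 + g(t(3) + 1, 2))² = (-15 - 12*((6 + 2*3²) + 1))² = (-15 - 12*((6 + 2*9) + 1))² = (-15 - 12*((6 + 18) + 1))² = (-15 - 12*(24 + 1))² = (-15 - 12*25)² = (-15 - 300)² = (-315)² = 99225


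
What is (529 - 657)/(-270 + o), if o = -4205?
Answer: 128/4475 ≈ 0.028603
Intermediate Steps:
(529 - 657)/(-270 + o) = (529 - 657)/(-270 - 4205) = -128/(-4475) = -128*(-1/4475) = 128/4475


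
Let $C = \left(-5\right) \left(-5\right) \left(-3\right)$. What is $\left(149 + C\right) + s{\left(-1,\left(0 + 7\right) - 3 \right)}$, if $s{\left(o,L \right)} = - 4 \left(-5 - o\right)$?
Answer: $90$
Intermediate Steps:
$s{\left(o,L \right)} = 20 + 4 o$
$C = -75$ ($C = 25 \left(-3\right) = -75$)
$\left(149 + C\right) + s{\left(-1,\left(0 + 7\right) - 3 \right)} = \left(149 - 75\right) + \left(20 + 4 \left(-1\right)\right) = 74 + \left(20 - 4\right) = 74 + 16 = 90$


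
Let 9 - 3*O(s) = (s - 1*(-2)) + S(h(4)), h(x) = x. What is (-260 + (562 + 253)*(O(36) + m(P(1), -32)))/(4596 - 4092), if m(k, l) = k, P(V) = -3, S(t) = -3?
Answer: -29305/1512 ≈ -19.382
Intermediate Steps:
O(s) = 10/3 - s/3 (O(s) = 3 - ((s - 1*(-2)) - 3)/3 = 3 - ((s + 2) - 3)/3 = 3 - ((2 + s) - 3)/3 = 3 - (-1 + s)/3 = 3 + (⅓ - s/3) = 10/3 - s/3)
(-260 + (562 + 253)*(O(36) + m(P(1), -32)))/(4596 - 4092) = (-260 + (562 + 253)*((10/3 - ⅓*36) - 3))/(4596 - 4092) = (-260 + 815*((10/3 - 12) - 3))/504 = (-260 + 815*(-26/3 - 3))*(1/504) = (-260 + 815*(-35/3))*(1/504) = (-260 - 28525/3)*(1/504) = -29305/3*1/504 = -29305/1512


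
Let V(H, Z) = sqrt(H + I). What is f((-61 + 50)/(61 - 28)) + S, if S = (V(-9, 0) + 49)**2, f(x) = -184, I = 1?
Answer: 2209 + 196*I*sqrt(2) ≈ 2209.0 + 277.19*I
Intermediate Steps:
V(H, Z) = sqrt(1 + H) (V(H, Z) = sqrt(H + 1) = sqrt(1 + H))
S = (49 + 2*I*sqrt(2))**2 (S = (sqrt(1 - 9) + 49)**2 = (sqrt(-8) + 49)**2 = (2*I*sqrt(2) + 49)**2 = (49 + 2*I*sqrt(2))**2 ≈ 2393.0 + 277.19*I)
f((-61 + 50)/(61 - 28)) + S = -184 + (2393 + 196*I*sqrt(2)) = 2209 + 196*I*sqrt(2)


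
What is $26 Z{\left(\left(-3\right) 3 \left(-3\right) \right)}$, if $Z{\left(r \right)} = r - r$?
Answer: $0$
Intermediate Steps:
$Z{\left(r \right)} = 0$
$26 Z{\left(\left(-3\right) 3 \left(-3\right) \right)} = 26 \cdot 0 = 0$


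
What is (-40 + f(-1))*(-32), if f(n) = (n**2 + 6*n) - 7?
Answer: 1664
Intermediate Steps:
f(n) = -7 + n**2 + 6*n
(-40 + f(-1))*(-32) = (-40 + (-7 + (-1)**2 + 6*(-1)))*(-32) = (-40 + (-7 + 1 - 6))*(-32) = (-40 - 12)*(-32) = -52*(-32) = 1664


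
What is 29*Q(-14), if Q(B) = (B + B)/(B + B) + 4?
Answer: 145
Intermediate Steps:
Q(B) = 5 (Q(B) = (2*B)/((2*B)) + 4 = (2*B)*(1/(2*B)) + 4 = 1 + 4 = 5)
29*Q(-14) = 29*5 = 145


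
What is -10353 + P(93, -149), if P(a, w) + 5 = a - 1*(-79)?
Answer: -10186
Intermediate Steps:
P(a, w) = 74 + a (P(a, w) = -5 + (a - 1*(-79)) = -5 + (a + 79) = -5 + (79 + a) = 74 + a)
-10353 + P(93, -149) = -10353 + (74 + 93) = -10353 + 167 = -10186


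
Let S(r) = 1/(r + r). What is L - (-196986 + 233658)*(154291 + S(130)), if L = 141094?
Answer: -367771208938/65 ≈ -5.6580e+9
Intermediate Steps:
S(r) = 1/(2*r)
L - (-196986 + 233658)*(154291 + S(130)) = 141094 - (-196986 + 233658)*(154291 + (½)/130) = 141094 - 36672*(154291 + (½)*(1/130)) = 141094 - 36672*(154291 + 1/260) = 141094 - 36672*40115661/260 = 141094 - 1*367780380048/65 = 141094 - 367780380048/65 = -367771208938/65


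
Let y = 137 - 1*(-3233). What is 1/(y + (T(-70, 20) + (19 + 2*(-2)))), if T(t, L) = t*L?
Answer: 1/1985 ≈ 0.00050378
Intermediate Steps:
T(t, L) = L*t
y = 3370 (y = 137 + 3233 = 3370)
1/(y + (T(-70, 20) + (19 + 2*(-2)))) = 1/(3370 + (20*(-70) + (19 + 2*(-2)))) = 1/(3370 + (-1400 + (19 - 4))) = 1/(3370 + (-1400 + 15)) = 1/(3370 - 1385) = 1/1985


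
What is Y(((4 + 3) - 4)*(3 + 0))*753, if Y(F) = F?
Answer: 6777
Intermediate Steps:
Y(((4 + 3) - 4)*(3 + 0))*753 = (((4 + 3) - 4)*(3 + 0))*753 = ((7 - 4)*3)*753 = (3*3)*753 = 9*753 = 6777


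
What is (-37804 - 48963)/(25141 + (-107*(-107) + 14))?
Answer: -86767/36604 ≈ -2.3704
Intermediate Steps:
(-37804 - 48963)/(25141 + (-107*(-107) + 14)) = -86767/(25141 + (11449 + 14)) = -86767/(25141 + 11463) = -86767/36604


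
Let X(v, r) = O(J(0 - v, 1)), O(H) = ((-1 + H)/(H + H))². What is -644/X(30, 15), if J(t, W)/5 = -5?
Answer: -402500/169 ≈ -2381.7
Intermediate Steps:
J(t, W) = -25 (J(t, W) = 5*(-5) = -25)
O(H) = (-1 + H)²/(4*H²) (O(H) = ((-1 + H)/((2*H)))² = ((-1 + H)*(1/(2*H)))² = ((-1 + H)/(2*H))² = (-1 + H)²/(4*H²))
X(v, r) = 169/625 (X(v, r) = (¼)*(-1 - 25)²/(-25)² = (¼)*(1/625)*(-26)² = (¼)*(1/625)*676 = 169/625)
-644/X(30, 15) = -644/169/625 = -644*625/169 = -402500/169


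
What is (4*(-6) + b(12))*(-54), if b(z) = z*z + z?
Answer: -7128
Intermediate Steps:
b(z) = z + z**2 (b(z) = z**2 + z = z + z**2)
(4*(-6) + b(12))*(-54) = (4*(-6) + 12*(1 + 12))*(-54) = (-24 + 12*13)*(-54) = (-24 + 156)*(-54) = 132*(-54) = -7128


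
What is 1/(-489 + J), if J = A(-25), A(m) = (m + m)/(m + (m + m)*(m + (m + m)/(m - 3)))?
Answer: -159/77758 ≈ -0.0020448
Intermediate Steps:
A(m) = 2*m/(m + 2*m*(m + 2*m/(-3 + m))) (A(m) = (2*m)/(m + (2*m)*(m + (2*m)/(-3 + m))) = (2*m)/(m + (2*m)*(m + 2*m/(-3 + m))) = (2*m)/(m + 2*m*(m + 2*m/(-3 + m))) = 2*m/(m + 2*m*(m + 2*m/(-3 + m))))
J = -7/159 (J = 2*(3 - 1*(-25))/(3 - 25 - 2*(-25)**2) = 2*(3 + 25)/(3 - 25 - 2*625) = 2*28/(3 - 25 - 1250) = 2*28/(-1272) = 2*(-1/1272)*28 = -7/159 ≈ -0.044025)
1/(-489 + J) = 1/(-489 - 7/159) = 1/(-77758/159) = -159/77758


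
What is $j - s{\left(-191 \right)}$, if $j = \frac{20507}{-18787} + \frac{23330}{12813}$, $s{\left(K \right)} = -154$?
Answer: $\frac{37246090493}{240717831} \approx 154.73$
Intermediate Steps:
$j = \frac{175544519}{240717831}$ ($j = 20507 \left(- \frac{1}{18787}\right) + 23330 \cdot \frac{1}{12813} = - \frac{20507}{18787} + \frac{23330}{12813} = \frac{175544519}{240717831} \approx 0.72925$)
$j - s{\left(-191 \right)} = \frac{175544519}{240717831} - -154 = \frac{175544519}{240717831} + 154 = \frac{37246090493}{240717831}$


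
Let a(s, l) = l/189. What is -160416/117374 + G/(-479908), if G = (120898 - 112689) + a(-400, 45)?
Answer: -409229482411/295725788358 ≈ -1.3838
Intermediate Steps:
a(s, l) = l/189 (a(s, l) = l*(1/189) = l/189)
G = 172394/21 (G = (120898 - 112689) + (1/189)*45 = 8209 + 5/21 = 172394/21 ≈ 8209.2)
-160416/117374 + G/(-479908) = -160416/117374 + (172394/21)/(-479908) = -160416*1/117374 + (172394/21)*(-1/479908) = -80208/58687 - 86197/5039034 = -409229482411/295725788358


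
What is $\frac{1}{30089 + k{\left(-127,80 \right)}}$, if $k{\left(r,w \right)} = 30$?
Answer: $\frac{1}{30119} \approx 3.3202 \cdot 10^{-5}$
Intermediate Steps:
$\frac{1}{30089 + k{\left(-127,80 \right)}} = \frac{1}{30089 + 30} = \frac{1}{30119}$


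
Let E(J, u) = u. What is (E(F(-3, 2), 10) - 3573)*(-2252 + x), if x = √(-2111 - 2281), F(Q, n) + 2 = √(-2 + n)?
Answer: 8023876 - 21378*I*√122 ≈ 8.0239e+6 - 2.3613e+5*I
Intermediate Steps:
F(Q, n) = -2 + √(-2 + n)
x = 6*I*√122 (x = √(-4392) = 6*I*√122 ≈ 66.272*I)
(E(F(-3, 2), 10) - 3573)*(-2252 + x) = (10 - 3573)*(-2252 + 6*I*√122) = -3563*(-2252 + 6*I*√122) = 8023876 - 21378*I*√122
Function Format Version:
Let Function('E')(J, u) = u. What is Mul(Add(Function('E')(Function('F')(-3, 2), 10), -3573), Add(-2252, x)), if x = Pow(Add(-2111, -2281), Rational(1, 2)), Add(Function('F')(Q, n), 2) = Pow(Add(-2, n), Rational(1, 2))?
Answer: Add(8023876, Mul(-21378, I, Pow(122, Rational(1, 2)))) ≈ Add(8.0239e+6, Mul(-2.3613e+5, I))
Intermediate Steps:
Function('F')(Q, n) = Add(-2, Pow(Add(-2, n), Rational(1, 2)))
x = Mul(6, I, Pow(122, Rational(1, 2))) (x = Pow(-4392, Rational(1, 2)) = Mul(6, I, Pow(122, Rational(1, 2))) ≈ Mul(66.272, I))
Mul(Add(Function('E')(Function('F')(-3, 2), 10), -3573), Add(-2252, x)) = Mul(Add(10, -3573), Add(-2252, Mul(6, I, Pow(122, Rational(1, 2))))) = Mul(-3563, Add(-2252, Mul(6, I, Pow(122, Rational(1, 2))))) = Add(8023876, Mul(-21378, I, Pow(122, Rational(1, 2))))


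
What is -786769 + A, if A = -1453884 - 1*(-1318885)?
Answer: -921768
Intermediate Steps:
A = -134999 (A = -1453884 + 1318885 = -134999)
-786769 + A = -786769 - 134999 = -921768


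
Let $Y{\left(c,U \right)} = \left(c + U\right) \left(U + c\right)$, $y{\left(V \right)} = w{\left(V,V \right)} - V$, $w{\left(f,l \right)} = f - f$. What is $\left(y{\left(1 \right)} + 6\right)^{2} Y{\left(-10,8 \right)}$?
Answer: $100$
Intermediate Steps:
$w{\left(f,l \right)} = 0$
$y{\left(V \right)} = - V$ ($y{\left(V \right)} = 0 - V = - V$)
$Y{\left(c,U \right)} = \left(U + c\right)^{2}$ ($Y{\left(c,U \right)} = \left(U + c\right) \left(U + c\right) = \left(U + c\right)^{2}$)
$\left(y{\left(1 \right)} + 6\right)^{2} Y{\left(-10,8 \right)} = \left(\left(-1\right) 1 + 6\right)^{2} \left(8 - 10\right)^{2} = \left(-1 + 6\right)^{2} \left(-2\right)^{2} = 5^{2} \cdot 4 = 25 \cdot 4 = 100$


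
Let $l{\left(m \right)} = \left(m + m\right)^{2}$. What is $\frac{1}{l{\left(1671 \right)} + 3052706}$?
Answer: $\frac{1}{14221670} \approx 7.0315 \cdot 10^{-8}$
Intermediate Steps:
$l{\left(m \right)} = 4 m^{2}$ ($l{\left(m \right)} = \left(2 m\right)^{2} = 4 m^{2}$)
$\frac{1}{l{\left(1671 \right)} + 3052706} = \frac{1}{4 \cdot 1671^{2} + 3052706} = \frac{1}{4 \cdot 2792241 + 3052706} = \frac{1}{11168964 + 3052706} = \frac{1}{14221670}$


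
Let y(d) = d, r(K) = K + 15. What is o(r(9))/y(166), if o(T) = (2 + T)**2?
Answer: 338/83 ≈ 4.0723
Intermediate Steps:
r(K) = 15 + K
o(r(9))/y(166) = (2 + (15 + 9))**2/166 = (2 + 24)**2*(1/166) = 26**2*(1/166) = 676*(1/166) = 338/83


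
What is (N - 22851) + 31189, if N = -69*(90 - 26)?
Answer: 3922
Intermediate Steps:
N = -4416 (N = -69*64 = -4416)
(N - 22851) + 31189 = (-4416 - 22851) + 31189 = -27267 + 31189 = 3922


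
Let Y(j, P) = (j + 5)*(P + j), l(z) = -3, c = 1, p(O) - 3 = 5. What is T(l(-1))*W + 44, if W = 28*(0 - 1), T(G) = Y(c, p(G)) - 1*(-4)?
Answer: -1580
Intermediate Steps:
p(O) = 8 (p(O) = 3 + 5 = 8)
Y(j, P) = (5 + j)*(P + j)
T(G) = 58 (T(G) = (1² + 5*8 + 5*1 + 8*1) - 1*(-4) = (1 + 40 + 5 + 8) + 4 = 54 + 4 = 58)
W = -28 (W = 28*(-1) = -28)
T(l(-1))*W + 44 = 58*(-28) + 44 = -1624 + 44 = -1580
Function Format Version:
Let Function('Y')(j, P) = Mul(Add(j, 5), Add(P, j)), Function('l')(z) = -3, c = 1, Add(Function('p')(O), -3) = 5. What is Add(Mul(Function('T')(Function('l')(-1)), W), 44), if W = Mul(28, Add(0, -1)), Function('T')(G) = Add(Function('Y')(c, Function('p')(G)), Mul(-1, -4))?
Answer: -1580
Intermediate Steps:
Function('p')(O) = 8 (Function('p')(O) = Add(3, 5) = 8)
Function('Y')(j, P) = Mul(Add(5, j), Add(P, j))
Function('T')(G) = 58 (Function('T')(G) = Add(Add(Pow(1, 2), Mul(5, 8), Mul(5, 1), Mul(8, 1)), Mul(-1, -4)) = Add(Add(1, 40, 5, 8), 4) = Add(54, 4) = 58)
W = -28 (W = Mul(28, -1) = -28)
Add(Mul(Function('T')(Function('l')(-1)), W), 44) = Add(Mul(58, -28), 44) = Add(-1624, 44) = -1580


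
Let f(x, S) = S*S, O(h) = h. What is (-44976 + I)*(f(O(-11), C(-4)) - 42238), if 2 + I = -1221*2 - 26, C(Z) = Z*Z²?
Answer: 1809685332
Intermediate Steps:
C(Z) = Z³
f(x, S) = S²
I = -2470 (I = -2 + (-1221*2 - 26) = -2 + (-33*74 - 26) = -2 + (-2442 - 26) = -2 - 2468 = -2470)
(-44976 + I)*(f(O(-11), C(-4)) - 42238) = (-44976 - 2470)*(((-4)³)² - 42238) = -47446*((-64)² - 42238) = -47446*(4096 - 42238) = -47446*(-38142) = 1809685332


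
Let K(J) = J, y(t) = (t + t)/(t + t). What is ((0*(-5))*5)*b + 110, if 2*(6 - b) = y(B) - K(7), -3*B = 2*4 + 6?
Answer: 110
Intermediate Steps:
B = -14/3 (B = -(2*4 + 6)/3 = -(8 + 6)/3 = -1/3*14 = -14/3 ≈ -4.6667)
y(t) = 1 (y(t) = (2*t)/((2*t)) = (2*t)*(1/(2*t)) = 1)
b = 9 (b = 6 - (1 - 1*7)/2 = 6 - (1 - 7)/2 = 6 - 1/2*(-6) = 6 + 3 = 9)
((0*(-5))*5)*b + 110 = ((0*(-5))*5)*9 + 110 = (0*5)*9 + 110 = 0*9 + 110 = 0 + 110 = 110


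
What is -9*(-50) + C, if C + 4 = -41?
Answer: 405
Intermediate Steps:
C = -45 (C = -4 - 41 = -45)
-9*(-50) + C = -9*(-50) - 45 = 450 - 45 = 405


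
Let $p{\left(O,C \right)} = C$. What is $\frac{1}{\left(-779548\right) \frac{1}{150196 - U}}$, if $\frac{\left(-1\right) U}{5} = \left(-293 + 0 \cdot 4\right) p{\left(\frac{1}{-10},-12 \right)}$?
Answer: $- \frac{5992}{27841} \approx -0.21522$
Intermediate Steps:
$U = -17580$ ($U = - 5 \left(-293 + 0 \cdot 4\right) \left(-12\right) = - 5 \left(-293 + 0\right) \left(-12\right) = - 5 \left(\left(-293\right) \left(-12\right)\right) = \left(-5\right) 3516 = -17580$)
$\frac{1}{\left(-779548\right) \frac{1}{150196 - U}} = \frac{1}{\left(-779548\right) \frac{1}{150196 - -17580}} = \frac{1}{\left(-779548\right) \frac{1}{150196 + 17580}} = \frac{1}{\left(-779548\right) \frac{1}{167776}} = \frac{1}{- \frac{27841}{5992}} = - \frac{5992}{27841}$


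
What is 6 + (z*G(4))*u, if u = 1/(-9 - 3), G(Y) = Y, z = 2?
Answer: 16/3 ≈ 5.3333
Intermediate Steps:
u = -1/12 (u = 1/(-12) = -1/12 ≈ -0.083333)
6 + (z*G(4))*u = 6 + (2*4)*(-1/12) = 6 + 8*(-1/12) = 6 - 2/3 = 16/3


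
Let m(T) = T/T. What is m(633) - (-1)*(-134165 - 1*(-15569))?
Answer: -118595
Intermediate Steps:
m(T) = 1
m(633) - (-1)*(-134165 - 1*(-15569)) = 1 - (-1)*(-134165 - 1*(-15569)) = 1 - (-1)*(-134165 + 15569) = 1 - (-1)*(-118596) = 1 - 1*118596 = 1 - 118596 = -118595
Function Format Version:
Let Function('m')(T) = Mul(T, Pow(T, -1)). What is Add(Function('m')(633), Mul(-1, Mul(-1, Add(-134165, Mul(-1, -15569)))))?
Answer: -118595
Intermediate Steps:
Function('m')(T) = 1
Add(Function('m')(633), Mul(-1, Mul(-1, Add(-134165, Mul(-1, -15569))))) = Add(1, Mul(-1, Mul(-1, Add(-134165, Mul(-1, -15569))))) = Add(1, Mul(-1, Mul(-1, Add(-134165, 15569)))) = Add(1, Mul(-1, Mul(-1, -118596))) = Add(1, Mul(-1, 118596)) = Add(1, -118596) = -118595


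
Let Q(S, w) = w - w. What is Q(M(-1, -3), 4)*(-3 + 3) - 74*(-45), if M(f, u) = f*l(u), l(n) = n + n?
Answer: 3330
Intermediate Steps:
l(n) = 2*n
M(f, u) = 2*f*u (M(f, u) = f*(2*u) = 2*f*u)
Q(S, w) = 0
Q(M(-1, -3), 4)*(-3 + 3) - 74*(-45) = 0*(-3 + 3) - 74*(-45) = 0*0 + 3330 = 0 + 3330 = 3330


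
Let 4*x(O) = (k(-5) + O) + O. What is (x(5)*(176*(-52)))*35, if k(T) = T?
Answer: -400400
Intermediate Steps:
x(O) = -5/4 + O/2 (x(O) = ((-5 + O) + O)/4 = (-5 + 2*O)/4 = -5/4 + O/2)
(x(5)*(176*(-52)))*35 = ((-5/4 + (1/2)*5)*(176*(-52)))*35 = ((-5/4 + 5/2)*(-9152))*35 = ((5/4)*(-9152))*35 = -11440*35 = -400400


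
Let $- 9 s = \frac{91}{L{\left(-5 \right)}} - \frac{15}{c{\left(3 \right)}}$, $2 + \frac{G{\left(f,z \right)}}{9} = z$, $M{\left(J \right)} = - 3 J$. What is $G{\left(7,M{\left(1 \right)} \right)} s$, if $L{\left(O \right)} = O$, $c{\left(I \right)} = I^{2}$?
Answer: $- \frac{298}{3} \approx -99.333$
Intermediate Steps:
$G{\left(f,z \right)} = -18 + 9 z$
$s = \frac{298}{135}$ ($s = - \frac{\frac{91}{-5} - \frac{15}{3^{2}}}{9} = - \frac{91 \left(- \frac{1}{5}\right) - \frac{15}{9}}{9} = - \frac{- \frac{91}{5} - \frac{5}{3}}{9} = \left(- \frac{1}{9}\right) \left(- \frac{298}{15}\right) = \frac{298}{135} \approx 2.2074$)
$G{\left(7,M{\left(1 \right)} \right)} s = \left(-18 + 9 \left(\left(-3\right) 1\right)\right) \frac{298}{135} = \left(-18 + 9 \left(-3\right)\right) \frac{298}{135} = \left(-18 - 27\right) \frac{298}{135} = \left(-45\right) \frac{298}{135} = - \frac{298}{3}$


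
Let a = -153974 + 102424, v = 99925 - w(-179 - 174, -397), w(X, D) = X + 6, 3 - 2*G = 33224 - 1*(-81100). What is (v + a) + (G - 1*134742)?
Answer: -286361/2 ≈ -1.4318e+5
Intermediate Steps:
G = -114321/2 (G = 3/2 - (33224 - 1*(-81100))/2 = 3/2 - (33224 + 81100)/2 = 3/2 - ½*114324 = 3/2 - 57162 = -114321/2 ≈ -57161.)
w(X, D) = 6 + X
v = 100272 (v = 99925 - (6 + (-179 - 174)) = 99925 - (6 - 353) = 99925 - 1*(-347) = 99925 + 347 = 100272)
a = -51550
(v + a) + (G - 1*134742) = (100272 - 51550) + (-114321/2 - 1*134742) = 48722 + (-114321/2 - 134742) = 48722 - 383805/2 = -286361/2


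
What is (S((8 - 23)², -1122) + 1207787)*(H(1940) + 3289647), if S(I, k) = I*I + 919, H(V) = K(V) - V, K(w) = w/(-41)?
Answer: 169750322002557/41 ≈ 4.1403e+12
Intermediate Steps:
K(w) = -w/41 (K(w) = w*(-1/41) = -w/41)
H(V) = -42*V/41 (H(V) = -V/41 - V = -42*V/41)
S(I, k) = 919 + I² (S(I, k) = I² + 919 = 919 + I²)
(S((8 - 23)², -1122) + 1207787)*(H(1940) + 3289647) = ((919 + ((8 - 23)²)²) + 1207787)*(-42/41*1940 + 3289647) = ((919 + ((-15)²)²) + 1207787)*(-81480/41 + 3289647) = ((919 + 225²) + 1207787)*(134794047/41) = ((919 + 50625) + 1207787)*(134794047/41) = (51544 + 1207787)*(134794047/41) = 1259331*(134794047/41) = 169750322002557/41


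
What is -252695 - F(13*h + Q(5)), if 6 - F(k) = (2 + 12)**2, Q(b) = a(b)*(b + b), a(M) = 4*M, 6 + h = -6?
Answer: -252505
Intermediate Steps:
h = -12 (h = -6 - 6 = -12)
Q(b) = 8*b**2 (Q(b) = (4*b)*(b + b) = (4*b)*(2*b) = 8*b**2)
F(k) = -190 (F(k) = 6 - (2 + 12)**2 = 6 - 1*14**2 = 6 - 1*196 = 6 - 196 = -190)
-252695 - F(13*h + Q(5)) = -252695 - 1*(-190) = -252695 + 190 = -252505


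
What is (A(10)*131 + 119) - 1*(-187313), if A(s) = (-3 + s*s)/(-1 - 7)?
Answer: 1486749/8 ≈ 1.8584e+5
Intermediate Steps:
A(s) = 3/8 - s²/8 (A(s) = (-3 + s²)/(-8) = (-3 + s²)*(-⅛) = 3/8 - s²/8)
(A(10)*131 + 119) - 1*(-187313) = ((3/8 - ⅛*10²)*131 + 119) - 1*(-187313) = ((3/8 - ⅛*100)*131 + 119) + 187313 = ((3/8 - 25/2)*131 + 119) + 187313 = (-97/8*131 + 119) + 187313 = (-12707/8 + 119) + 187313 = -11755/8 + 187313 = 1486749/8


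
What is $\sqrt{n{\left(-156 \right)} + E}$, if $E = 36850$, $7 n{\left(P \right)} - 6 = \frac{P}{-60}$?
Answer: $\frac{\sqrt{45142755}}{35} \approx 191.97$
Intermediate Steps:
$n{\left(P \right)} = \frac{6}{7} - \frac{P}{420}$ ($n{\left(P \right)} = \frac{6}{7} + \frac{P \frac{1}{-60}}{7} = \frac{6}{7} + \frac{P \left(- \frac{1}{60}\right)}{7} = \frac{6}{7} + \frac{\left(- \frac{1}{60}\right) P}{7} = \frac{6}{7} - \frac{P}{420}$)
$\sqrt{n{\left(-156 \right)} + E} = \sqrt{\left(\frac{6}{7} - - \frac{13}{35}\right) + 36850} = \sqrt{\left(\frac{6}{7} + \frac{13}{35}\right) + 36850} = \sqrt{\frac{43}{35} + 36850} = \sqrt{\frac{1289793}{35}} = \frac{\sqrt{45142755}}{35}$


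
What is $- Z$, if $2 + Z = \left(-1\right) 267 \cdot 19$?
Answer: $5075$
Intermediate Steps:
$Z = -5075$ ($Z = -2 + \left(-1\right) 267 \cdot 19 = -2 - 5073 = -5075$)
$- Z = \left(-1\right) \left(-5075\right) = 5075$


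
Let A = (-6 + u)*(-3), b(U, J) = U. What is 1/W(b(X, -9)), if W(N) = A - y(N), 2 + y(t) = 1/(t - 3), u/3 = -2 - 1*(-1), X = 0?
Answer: 3/88 ≈ 0.034091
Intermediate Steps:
u = -3 (u = 3*(-2 - 1*(-1)) = 3*(-2 + 1) = 3*(-1) = -3)
y(t) = -2 + 1/(-3 + t) (y(t) = -2 + 1/(t - 3) = -2 + 1/(-3 + t))
A = 27 (A = (-6 - 3)*(-3) = -9*(-3) = 27)
W(N) = 27 - (7 - 2*N)/(-3 + N)
1/W(b(X, -9)) = 1/((-88 + 29*0)/(-3 + 0)) = 1/((-88 + 0)/(-3)) = 1/(-⅓*(-88)) = 1/(88/3) = 3/88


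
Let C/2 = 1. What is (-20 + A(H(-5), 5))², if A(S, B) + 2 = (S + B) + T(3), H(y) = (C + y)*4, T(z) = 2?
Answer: 729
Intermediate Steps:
C = 2 (C = 2*1 = 2)
H(y) = 8 + 4*y (H(y) = (2 + y)*4 = 8 + 4*y)
A(S, B) = B + S (A(S, B) = -2 + ((S + B) + 2) = -2 + ((B + S) + 2) = -2 + (2 + B + S) = B + S)
(-20 + A(H(-5), 5))² = (-20 + (5 + (8 + 4*(-5))))² = (-20 + (5 + (8 - 20)))² = (-20 + (5 - 12))² = (-20 - 7)² = (-27)² = 729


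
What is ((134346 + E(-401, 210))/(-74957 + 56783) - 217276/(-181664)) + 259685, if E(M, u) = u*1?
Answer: 35722729677875/137565064 ≈ 2.5968e+5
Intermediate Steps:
E(M, u) = u
((134346 + E(-401, 210))/(-74957 + 56783) - 217276/(-181664)) + 259685 = ((134346 + 210)/(-74957 + 56783) - 217276/(-181664)) + 259685 = (134556/(-18174) - 217276*(-1/181664)) + 259685 = (134556*(-1/18174) + 54319/45416) + 259685 = (-22426/3029 + 54319/45416) + 259685 = -853966965/137565064 + 259685 = 35722729677875/137565064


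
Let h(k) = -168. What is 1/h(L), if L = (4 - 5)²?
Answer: -1/168 ≈ -0.0059524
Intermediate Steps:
L = 1 (L = (-1)² = 1)
1/h(L) = 1/(-168) = -1/168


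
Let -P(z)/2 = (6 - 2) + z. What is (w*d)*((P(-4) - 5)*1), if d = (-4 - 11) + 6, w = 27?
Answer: 1215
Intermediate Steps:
P(z) = -8 - 2*z (P(z) = -2*((6 - 2) + z) = -2*(4 + z) = -8 - 2*z)
d = -9 (d = -15 + 6 = -9)
(w*d)*((P(-4) - 5)*1) = (27*(-9))*(((-8 - 2*(-4)) - 5)*1) = -243*((-8 + 8) - 5) = -243*(0 - 5) = -(-1215) = -243*(-5) = 1215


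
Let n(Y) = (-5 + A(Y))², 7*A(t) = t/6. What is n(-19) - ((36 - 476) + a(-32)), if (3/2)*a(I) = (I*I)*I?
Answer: 39363769/1764 ≈ 22315.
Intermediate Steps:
A(t) = t/42 (A(t) = (t/6)/7 = t/42)
a(I) = 2*I³/3 (a(I) = 2*((I*I)*I)/3 = 2*(I²*I)/3 = 2*I³/3)
n(Y) = (-5 + Y/42)²
n(-19) - ((36 - 476) + a(-32)) = (-210 - 19)²/1764 - ((36 - 476) + (⅔)*(-32)³) = (1/1764)*(-229)² - (-440 + (⅔)*(-32768)) = (1/1764)*52441 - (-440 - 65536/3) = 52441/1764 - 1*(-66856/3) = 52441/1764 + 66856/3 = 39363769/1764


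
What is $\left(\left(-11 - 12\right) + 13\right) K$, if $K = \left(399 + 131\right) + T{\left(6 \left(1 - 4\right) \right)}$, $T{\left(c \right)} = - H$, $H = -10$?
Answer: $-5400$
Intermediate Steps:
$T{\left(c \right)} = 10$ ($T{\left(c \right)} = \left(-1\right) \left(-10\right) = 10$)
$K = 540$ ($K = \left(399 + 131\right) + 10 = 530 + 10 = 540$)
$\left(\left(-11 - 12\right) + 13\right) K = \left(\left(-11 - 12\right) + 13\right) 540 = \left(-23 + 13\right) 540 = \left(-10\right) 540 = -5400$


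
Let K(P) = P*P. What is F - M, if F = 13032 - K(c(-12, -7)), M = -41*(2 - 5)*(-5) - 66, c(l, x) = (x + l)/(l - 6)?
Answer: 4442651/324 ≈ 13712.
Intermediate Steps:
c(l, x) = (l + x)/(-6 + l)
K(P) = P²
M = -681 (M = -(-123)*(-5) - 66 = -41*15 - 66 = -615 - 66 = -681)
F = 4222007/324 (F = 13032 - ((-12 - 7)/(-6 - 12))² = 13032 - (-19/(-18))² = 13032 - (-1/18*(-19))² = 13032 - (19/18)² = 13032 - 1*361/324 = 13032 - 361/324 = 4222007/324 ≈ 13031.)
F - M = 4222007/324 - 1*(-681) = 4222007/324 + 681 = 4442651/324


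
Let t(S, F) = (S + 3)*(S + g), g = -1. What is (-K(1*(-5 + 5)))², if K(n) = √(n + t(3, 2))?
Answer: 12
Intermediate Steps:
t(S, F) = (-1 + S)*(3 + S) (t(S, F) = (S + 3)*(S - 1) = (3 + S)*(-1 + S) = (-1 + S)*(3 + S))
K(n) = √(12 + n) (K(n) = √(n + (-3 + 3² + 2*3)) = √(n + (-3 + 9 + 6)) = √(n + 12) = √(12 + n))
(-K(1*(-5 + 5)))² = (-√(12 + 1*(-5 + 5)))² = (-√(12 + 1*0))² = (-√(12 + 0))² = (-√12)² = (-2*√3)² = 12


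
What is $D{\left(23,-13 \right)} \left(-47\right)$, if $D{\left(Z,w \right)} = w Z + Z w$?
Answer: $28106$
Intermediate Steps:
$D{\left(Z,w \right)} = 2 Z w$ ($D{\left(Z,w \right)} = Z w + Z w = 2 Z w$)
$D{\left(23,-13 \right)} \left(-47\right) = 2 \cdot 23 \left(-13\right) \left(-47\right) = \left(-598\right) \left(-47\right) = 28106$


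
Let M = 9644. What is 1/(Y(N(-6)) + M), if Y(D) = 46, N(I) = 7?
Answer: 1/9690 ≈ 0.00010320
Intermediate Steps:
1/(Y(N(-6)) + M) = 1/(46 + 9644) = 1/9690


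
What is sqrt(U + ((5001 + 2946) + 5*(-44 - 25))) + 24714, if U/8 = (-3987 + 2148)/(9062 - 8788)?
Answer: 24714 + 3*sqrt(15741574)/137 ≈ 24801.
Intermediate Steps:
U = -7356/137 (U = 8*((-3987 + 2148)/(9062 - 8788)) = 8*(-1839/274) = -7356/137 ≈ -53.693)
sqrt(U + ((5001 + 2946) + 5*(-44 - 25))) + 24714 = sqrt(-7356/137 + ((5001 + 2946) + 5*(-44 - 25))) + 24714 = sqrt(-7356/137 + (7947 + 5*(-69))) + 24714 = sqrt(-7356/137 + (7947 - 345)) + 24714 = sqrt(-7356/137 + 7602) + 24714 = sqrt(1034118/137) + 24714 = 3*sqrt(15741574)/137 + 24714 = 24714 + 3*sqrt(15741574)/137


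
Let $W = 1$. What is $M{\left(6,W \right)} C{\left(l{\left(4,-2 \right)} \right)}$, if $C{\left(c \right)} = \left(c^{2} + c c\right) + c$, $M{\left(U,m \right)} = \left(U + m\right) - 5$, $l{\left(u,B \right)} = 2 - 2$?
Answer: $0$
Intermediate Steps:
$l{\left(u,B \right)} = 0$ ($l{\left(u,B \right)} = 2 - 2 = 0$)
$M{\left(U,m \right)} = -5 + U + m$
$C{\left(c \right)} = c + 2 c^{2}$ ($C{\left(c \right)} = \left(c^{2} + c^{2}\right) + c = 2 c^{2} + c = c + 2 c^{2}$)
$M{\left(6,W \right)} C{\left(l{\left(4,-2 \right)} \right)} = \left(-5 + 6 + 1\right) 0 \left(1 + 2 \cdot 0\right) = 2 \cdot 0 \left(1 + 0\right) = 2 \cdot 0 \cdot 1 = 2 \cdot 0 = 0$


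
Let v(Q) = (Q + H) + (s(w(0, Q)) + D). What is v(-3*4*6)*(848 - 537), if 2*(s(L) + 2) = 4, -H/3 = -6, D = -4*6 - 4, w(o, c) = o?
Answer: -25502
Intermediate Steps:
D = -28 (D = -24 - 4 = -28)
H = 18 (H = -3*(-6) = 18)
s(L) = 0 (s(L) = -2 + (½)*4 = -2 + 2 = 0)
v(Q) = -10 + Q (v(Q) = (Q + 18) + (0 - 28) = (18 + Q) - 28 = -10 + Q)
v(-3*4*6)*(848 - 537) = (-10 - 3*4*6)*(848 - 537) = (-10 - 12*6)*311 = (-10 - 72)*311 = -82*311 = -25502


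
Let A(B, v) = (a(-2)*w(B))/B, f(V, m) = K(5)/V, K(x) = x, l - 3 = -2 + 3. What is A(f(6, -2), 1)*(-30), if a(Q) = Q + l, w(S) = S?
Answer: -60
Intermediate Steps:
l = 4 (l = 3 + (-2 + 3) = 3 + 1 = 4)
f(V, m) = 5/V
a(Q) = 4 + Q (a(Q) = Q + 4 = 4 + Q)
A(B, v) = 2 (A(B, v) = ((4 - 2)*B)/B = (2*B)/B = 2)
A(f(6, -2), 1)*(-30) = 2*(-30) = -60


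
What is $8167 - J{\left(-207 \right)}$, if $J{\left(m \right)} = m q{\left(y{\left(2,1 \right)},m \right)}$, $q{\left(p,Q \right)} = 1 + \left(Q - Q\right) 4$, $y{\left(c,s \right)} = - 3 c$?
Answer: $8374$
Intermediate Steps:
$q{\left(p,Q \right)} = 1$ ($q{\left(p,Q \right)} = 1 + 0 \cdot 4 = 1 + 0 = 1$)
$J{\left(m \right)} = m$ ($J{\left(m \right)} = m 1 = m$)
$8167 - J{\left(-207 \right)} = 8167 - -207 = 8167 + 207 = 8374$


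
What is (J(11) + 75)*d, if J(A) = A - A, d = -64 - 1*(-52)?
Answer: -900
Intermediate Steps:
d = -12 (d = -64 + 52 = -12)
J(A) = 0
(J(11) + 75)*d = (0 + 75)*(-12) = 75*(-12) = -900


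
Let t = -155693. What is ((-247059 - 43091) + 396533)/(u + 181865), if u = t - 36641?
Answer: -106383/10469 ≈ -10.162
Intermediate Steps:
u = -192334 (u = -155693 - 36641 = -192334)
((-247059 - 43091) + 396533)/(u + 181865) = ((-247059 - 43091) + 396533)/(-192334 + 181865) = (-290150 + 396533)/(-10469) = 106383*(-1/10469) = -106383/10469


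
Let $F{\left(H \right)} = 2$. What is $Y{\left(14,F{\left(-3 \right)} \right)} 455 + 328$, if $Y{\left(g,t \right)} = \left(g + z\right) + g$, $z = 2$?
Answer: $13978$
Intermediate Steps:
$Y{\left(g,t \right)} = 2 + 2 g$ ($Y{\left(g,t \right)} = \left(g + 2\right) + g = \left(2 + g\right) + g = 2 + 2 g$)
$Y{\left(14,F{\left(-3 \right)} \right)} 455 + 328 = \left(2 + 2 \cdot 14\right) 455 + 328 = \left(2 + 28\right) 455 + 328 = 30 \cdot 455 + 328 = 13650 + 328 = 13978$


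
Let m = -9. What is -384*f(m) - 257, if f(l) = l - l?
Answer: -257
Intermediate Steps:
f(l) = 0
-384*f(m) - 257 = -384*0 - 257 = 0 - 257 = -257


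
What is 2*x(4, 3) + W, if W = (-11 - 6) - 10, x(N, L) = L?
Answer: -21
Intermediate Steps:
W = -27 (W = -17 - 10 = -27)
2*x(4, 3) + W = 2*3 - 27 = 6 - 27 = -21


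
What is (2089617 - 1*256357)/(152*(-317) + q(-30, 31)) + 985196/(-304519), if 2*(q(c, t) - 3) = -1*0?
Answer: -8531411696/206648309 ≈ -41.285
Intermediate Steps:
q(c, t) = 3 (q(c, t) = 3 + (-1*0)/2 = 3 + (1/2)*0 = 3 + 0 = 3)
(2089617 - 1*256357)/(152*(-317) + q(-30, 31)) + 985196/(-304519) = (2089617 - 1*256357)/(152*(-317) + 3) + 985196/(-304519) = (2089617 - 256357)/(-48184 + 3) + 985196*(-1/304519) = 1833260/(-48181) - 13876/4289 = 1833260*(-1/48181) - 13876/4289 = -1833260/48181 - 13876/4289 = -8531411696/206648309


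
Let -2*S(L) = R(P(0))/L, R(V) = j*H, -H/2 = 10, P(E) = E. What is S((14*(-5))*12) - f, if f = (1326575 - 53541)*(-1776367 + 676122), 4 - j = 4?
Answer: 1400649293330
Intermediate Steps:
j = 0 (j = 4 - 1*4 = 4 - 4 = 0)
H = -20 (H = -2*10 = -20)
R(V) = 0 (R(V) = 0*(-20) = 0)
S(L) = 0 (S(L) = -0/L = -1/2*0 = 0)
f = -1400649293330 (f = 1273034*(-1100245) = -1400649293330)
S((14*(-5))*12) - f = 0 - 1*(-1400649293330) = 0 + 1400649293330 = 1400649293330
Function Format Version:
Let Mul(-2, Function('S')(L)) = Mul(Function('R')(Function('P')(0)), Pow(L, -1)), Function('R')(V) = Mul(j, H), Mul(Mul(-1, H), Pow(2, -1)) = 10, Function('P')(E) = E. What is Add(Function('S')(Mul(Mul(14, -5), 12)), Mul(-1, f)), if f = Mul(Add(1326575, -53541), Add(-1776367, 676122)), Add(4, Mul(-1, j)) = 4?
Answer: 1400649293330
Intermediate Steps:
j = 0 (j = Add(4, Mul(-1, 4)) = Add(4, -4) = 0)
H = -20 (H = Mul(-2, 10) = -20)
Function('R')(V) = 0 (Function('R')(V) = Mul(0, -20) = 0)
Function('S')(L) = 0 (Function('S')(L) = Mul(Rational(-1, 2), Mul(0, Pow(L, -1))) = Mul(Rational(-1, 2), 0) = 0)
f = -1400649293330 (f = Mul(1273034, -1100245) = -1400649293330)
Add(Function('S')(Mul(Mul(14, -5), 12)), Mul(-1, f)) = Add(0, Mul(-1, -1400649293330)) = Add(0, 1400649293330) = 1400649293330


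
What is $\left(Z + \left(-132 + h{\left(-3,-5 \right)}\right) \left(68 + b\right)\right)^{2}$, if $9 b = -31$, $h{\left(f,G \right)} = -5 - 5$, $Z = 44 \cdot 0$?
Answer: $\frac{6806580004}{81} \approx 8.4032 \cdot 10^{7}$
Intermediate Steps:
$Z = 0$
$h{\left(f,G \right)} = -10$
$b = - \frac{31}{9}$ ($b = \frac{1}{9} \left(-31\right) = - \frac{31}{9} \approx -3.4444$)
$\left(Z + \left(-132 + h{\left(-3,-5 \right)}\right) \left(68 + b\right)\right)^{2} = \left(0 + \left(-132 - 10\right) \left(68 - \frac{31}{9}\right)\right)^{2} = \left(0 - \frac{82502}{9}\right)^{2} = \left(- \frac{82502}{9}\right)^{2} = \frac{6806580004}{81}$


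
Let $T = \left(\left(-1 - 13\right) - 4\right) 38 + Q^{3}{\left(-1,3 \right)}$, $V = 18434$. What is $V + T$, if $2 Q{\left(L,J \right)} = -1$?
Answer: $\frac{141999}{8} \approx 17750.0$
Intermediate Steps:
$Q{\left(L,J \right)} = - \frac{1}{2}$ ($Q{\left(L,J \right)} = \frac{1}{2} \left(-1\right) = - \frac{1}{2}$)
$T = - \frac{5473}{8}$ ($T = \left(\left(-1 - 13\right) - 4\right) 38 + \left(- \frac{1}{2}\right)^{3} = \left(-14 - 4\right) 38 - \frac{1}{8} = \left(-18\right) 38 - \frac{1}{8} = -684 - \frac{1}{8} = - \frac{5473}{8} \approx -684.13$)
$V + T = 18434 - \frac{5473}{8} = \frac{141999}{8}$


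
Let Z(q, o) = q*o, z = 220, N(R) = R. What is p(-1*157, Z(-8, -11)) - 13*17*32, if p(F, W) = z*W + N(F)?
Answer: 12131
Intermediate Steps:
Z(q, o) = o*q
p(F, W) = F + 220*W (p(F, W) = 220*W + F = F + 220*W)
p(-1*157, Z(-8, -11)) - 13*17*32 = (-1*157 + 220*(-11*(-8))) - 13*17*32 = (-157 + 220*88) - 221*32 = (-157 + 19360) - 1*7072 = 19203 - 7072 = 12131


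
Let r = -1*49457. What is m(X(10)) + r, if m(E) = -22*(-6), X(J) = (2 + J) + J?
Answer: -49325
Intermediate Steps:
X(J) = 2 + 2*J
m(E) = 132
r = -49457
m(X(10)) + r = 132 - 49457 = -49325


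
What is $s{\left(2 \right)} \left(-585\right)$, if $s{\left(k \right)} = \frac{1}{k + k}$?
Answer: $- \frac{585}{4} \approx -146.25$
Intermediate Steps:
$s{\left(k \right)} = \frac{1}{2 k}$
$s{\left(2 \right)} \left(-585\right) = \frac{1}{2 \cdot 2} \left(-585\right) = \frac{1}{2} \cdot \frac{1}{2} \left(-585\right) = \frac{1}{4} \left(-585\right) = - \frac{585}{4}$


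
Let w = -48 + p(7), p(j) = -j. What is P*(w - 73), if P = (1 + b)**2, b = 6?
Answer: -6272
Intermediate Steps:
P = 49 (P = (1 + 6)**2 = 7**2 = 49)
w = -55 (w = -48 - 1*7 = -48 - 7 = -55)
P*(w - 73) = 49*(-55 - 73) = 49*(-128) = -6272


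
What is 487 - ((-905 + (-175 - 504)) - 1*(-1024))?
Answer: 1047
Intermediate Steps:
487 - ((-905 + (-175 - 504)) - 1*(-1024)) = 487 - ((-905 - 679) + 1024) = 487 - (-1584 + 1024) = 487 - 1*(-560) = 487 + 560 = 1047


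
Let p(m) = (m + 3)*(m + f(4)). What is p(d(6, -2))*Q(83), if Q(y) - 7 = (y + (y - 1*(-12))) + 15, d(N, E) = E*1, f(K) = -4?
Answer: -1200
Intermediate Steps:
d(N, E) = E
Q(y) = 34 + 2*y (Q(y) = 7 + ((y + (y - 1*(-12))) + 15) = 7 + ((y + (y + 12)) + 15) = 7 + ((y + (12 + y)) + 15) = 7 + ((12 + 2*y) + 15) = 7 + (27 + 2*y) = 34 + 2*y)
p(m) = (-4 + m)*(3 + m) (p(m) = (m + 3)*(m - 4) = (3 + m)*(-4 + m) = (-4 + m)*(3 + m))
p(d(6, -2))*Q(83) = (-12 + (-2)**2 - 1*(-2))*(34 + 2*83) = (-12 + 4 + 2)*(34 + 166) = -6*200 = -1200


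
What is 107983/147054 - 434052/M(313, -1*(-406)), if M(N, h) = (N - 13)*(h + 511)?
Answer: -2843579959/3371212950 ≈ -0.84349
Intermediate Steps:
M(N, h) = (-13 + N)*(511 + h)
107983/147054 - 434052/M(313, -1*(-406)) = 107983/147054 - 434052/(-6643 - (-13)*(-406) + 511*313 + 313*(-1*(-406))) = 107983*(1/147054) - 434052/(-6643 - 13*406 + 159943 + 313*406) = 107983/147054 - 434052/(-6643 - 5278 + 159943 + 127078) = 107983/147054 - 434052/275100 = 107983/147054 - 434052*1/275100 = 107983/147054 - 36171/22925 = -2843579959/3371212950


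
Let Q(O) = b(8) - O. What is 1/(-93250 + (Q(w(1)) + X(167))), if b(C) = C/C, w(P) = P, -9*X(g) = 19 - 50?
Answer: -9/839219 ≈ -1.0724e-5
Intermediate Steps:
X(g) = 31/9 (X(g) = -(19 - 50)/9 = -1/9*(-31) = 31/9)
b(C) = 1
Q(O) = 1 - O
1/(-93250 + (Q(w(1)) + X(167))) = 1/(-93250 + ((1 - 1*1) + 31/9)) = 1/(-93250 + ((1 - 1) + 31/9)) = 1/(-93250 + (0 + 31/9)) = 1/(-93250 + 31/9) = 1/(-839219/9) = -9/839219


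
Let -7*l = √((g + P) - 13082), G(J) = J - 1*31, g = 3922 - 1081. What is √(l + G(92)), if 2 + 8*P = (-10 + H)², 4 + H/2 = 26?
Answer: √(11956 - 14*I*√40387)/14 ≈ 7.8634 - 0.91275*I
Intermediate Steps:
H = 44 (H = -8 + 2*26 = -8 + 52 = 44)
g = 2841
P = 577/4 (P = -¼ + (-10 + 44)²/8 = -¼ + (⅛)*34² = -¼ + (⅛)*1156 = -¼ + 289/2 = 577/4 ≈ 144.25)
G(J) = -31 + J (G(J) = J - 31 = -31 + J)
l = -I*√40387/14 (l = -√((2841 + 577/4) - 13082)/7 = -√(11941/4 - 13082)/7 = -I*√40387/14 ≈ -14.355*I)
√(l + G(92)) = √(-I*√40387/14 + (-31 + 92)) = √(-I*√40387/14 + 61) = √(61 - I*√40387/14)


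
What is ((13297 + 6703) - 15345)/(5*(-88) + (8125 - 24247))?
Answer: -95/338 ≈ -0.28106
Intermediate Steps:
((13297 + 6703) - 15345)/(5*(-88) + (8125 - 24247)) = (20000 - 15345)/(-440 - 16122) = 4655/(-16562) = 4655*(-1/16562) = -95/338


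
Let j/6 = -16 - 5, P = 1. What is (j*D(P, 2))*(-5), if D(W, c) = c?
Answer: 1260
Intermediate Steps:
j = -126 (j = 6*(-16 - 5) = 6*(-21) = -126)
(j*D(P, 2))*(-5) = -126*2*(-5) = -252*(-5) = 1260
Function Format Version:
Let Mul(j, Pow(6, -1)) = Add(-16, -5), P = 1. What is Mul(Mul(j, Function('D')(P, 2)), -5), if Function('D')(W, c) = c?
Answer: 1260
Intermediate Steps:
j = -126 (j = Mul(6, Add(-16, -5)) = Mul(6, -21) = -126)
Mul(Mul(j, Function('D')(P, 2)), -5) = Mul(Mul(-126, 2), -5) = Mul(-252, -5) = 1260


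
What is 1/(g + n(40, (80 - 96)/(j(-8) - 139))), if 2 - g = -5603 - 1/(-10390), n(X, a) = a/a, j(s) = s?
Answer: 10390/58246339 ≈ 0.00017838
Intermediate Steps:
n(X, a) = 1
g = 58235949/10390 (g = 2 - (-5603 - 1/(-10390)) = 2 - (-5603 - 1*(-1/10390)) = 2 - (-5603 + 1/10390) = 2 - 1*(-58215169/10390) = 2 + 58215169/10390 = 58235949/10390 ≈ 5605.0)
1/(g + n(40, (80 - 96)/(j(-8) - 139))) = 1/(58235949/10390 + 1) = 1/(58246339/10390) = 10390/58246339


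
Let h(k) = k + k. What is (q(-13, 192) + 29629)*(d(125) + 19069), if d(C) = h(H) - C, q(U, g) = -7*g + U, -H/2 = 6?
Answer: 534906240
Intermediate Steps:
H = -12 (H = -2*6 = -12)
q(U, g) = U - 7*g
h(k) = 2*k
d(C) = -24 - C (d(C) = 2*(-12) - C = -24 - C)
(q(-13, 192) + 29629)*(d(125) + 19069) = ((-13 - 7*192) + 29629)*((-24 - 1*125) + 19069) = ((-13 - 1344) + 29629)*((-24 - 125) + 19069) = (-1357 + 29629)*(-149 + 19069) = 28272*18920 = 534906240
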